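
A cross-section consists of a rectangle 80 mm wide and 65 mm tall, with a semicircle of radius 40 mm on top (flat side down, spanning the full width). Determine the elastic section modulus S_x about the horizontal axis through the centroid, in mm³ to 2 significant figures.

Decompose the section into non-overlapping parts with the origin at the bottom-left of its bounding rectangle.
Rectangular body: 80 × 65, A = 5 200 mm², y = 32.5 mm, Ī = 1 830 833 mm⁴.
Semicircular cap: semicircle r = 40, A = 2 513 mm², y = 81.98 mm, Ī = 280 978 mm⁴.
Centroid: ȳ = ΣA·y / ΣA = 48.62 mm.
Transfer each piece to the horizontal axis through the centroid using Ī + A·d² with d = y − 48.62:
  rectangular body: d = -16.12 mm → contributes +3 182 296 mm⁴
  semicircular cap: d = 33.36 mm → contributes +3 077 173 mm⁴
Total I = 6 259 468 mm⁴.
Extreme fibre distance c = 56.38 mm; S = I/c = 111 025 mm³.

S_x ≈ 1.1 × 10⁵ mm³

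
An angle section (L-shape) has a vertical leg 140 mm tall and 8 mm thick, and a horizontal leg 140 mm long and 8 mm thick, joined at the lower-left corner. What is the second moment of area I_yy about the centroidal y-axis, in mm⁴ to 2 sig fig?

I_yy ≈ 4.2 × 10⁶ mm⁴

Treat the section as a set of non-overlapping primitives; coordinates are from the bounding-box lower-left.
Vertical leg: 8 × 140, A = 1 120 mm², x = 4 mm, Ī = 5 973 mm⁴.
Horizontal leg (remainder): 132 × 8, A = 1 056 mm², x = 74 mm, Ī = 1 533 312 mm⁴.
Centroid: x̄ = ΣA·x / ΣA = 37.97 mm.
Transfer each piece to the centroidal y-axis using Ī + A·d² with d = x − 37.97:
  vertical leg: d = -33.97 mm → contributes +1 298 454 mm⁴
  horizontal leg (remainder): d = 36.03 mm → contributes +2 904 125 mm⁴
Total I = 4 202 579 mm⁴.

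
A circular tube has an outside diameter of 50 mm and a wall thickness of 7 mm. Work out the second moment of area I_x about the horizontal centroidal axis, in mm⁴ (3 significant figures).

Break the section into simple shapes (no overlaps), measuring from the bottom-left corner of the bounding box.
Outer circle: ⌀50, A = 1963.5 mm², y = 25 mm, Ī = 306 796 mm⁴.
Bore (subtracted): ⌀36, A = 1017.9 mm², y = 25 mm, Ī = 82 448 mm⁴.
By symmetry the centroid is at mid-height, ȳ = 25 mm.
All pieces are centred on the horizontal centroidal axis, so I = ΣĪ (holes subtracted) = 224 348 mm⁴.

I_x ≈ 2.24 × 10⁵ mm⁴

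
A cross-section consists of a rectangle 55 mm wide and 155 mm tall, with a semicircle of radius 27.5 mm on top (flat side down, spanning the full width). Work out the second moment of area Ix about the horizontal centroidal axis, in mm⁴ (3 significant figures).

Ix ≈ 2.54 × 10⁷ mm⁴

Decompose the section into non-overlapping parts with the origin at the bottom-left of its bounding rectangle.
Rectangular body: 55 × 155, A = 8 525 mm², y = 77.5 mm, Ī = 17 067 760 mm⁴.
Semicircular cap: semicircle r = 27.5, A = 1187.9 mm², y = 166.67 mm, Ī = 62 772 mm⁴.
Centroid: ȳ = ΣA·y / ΣA = 88.406 mm.
Transfer each piece to the horizontal centroidal axis using Ī + A·d² with d = y − 88.406:
  rectangular body: d = -10.906 mm → contributes +18 081 710 mm⁴
  semicircular cap: d = 78.265 mm → contributes +7 339 324 mm⁴
Total I = 25 421 035 mm⁴.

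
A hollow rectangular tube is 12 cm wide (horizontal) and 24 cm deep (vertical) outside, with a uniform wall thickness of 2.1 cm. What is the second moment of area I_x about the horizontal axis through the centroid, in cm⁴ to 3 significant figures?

Decompose the section into non-overlapping parts with the origin at the bottom-left of its bounding rectangle.
Outer rectangle: 12 × 24, A = 288 cm², y = 12 cm, Ī = 13 824 cm⁴.
Inner void (subtracted): 7.8 × 19.8, A = 154.44 cm², y = 12 cm, Ī = 5045.6 cm⁴.
By symmetry the centroid is at mid-height, ȳ = 12 cm.
All pieces are centred on the horizontal axis through the centroid, so I = ΣĪ (holes subtracted) = 8778.4 cm⁴.

I_x ≈ 8780 cm⁴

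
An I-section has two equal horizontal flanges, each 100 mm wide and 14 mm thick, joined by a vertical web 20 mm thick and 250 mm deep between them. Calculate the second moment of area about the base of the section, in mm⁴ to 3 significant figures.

Break the section into simple shapes (no overlaps), measuring from the bottom-left corner of the bounding box.
Bottom flange: 100 × 14, A = 1 400 mm², y = 7 mm, Ī = 22 867 mm⁴.
Web: 20 × 250, A = 5 000 mm², y = 139 mm, Ī = 26 041 667 mm⁴.
Top flange: 100 × 14, A = 1 400 mm², y = 271 mm, Ī = 22 867 mm⁴.
Transfer each piece to the bottom edge using Ī + A·d² with d = y − 0:
  bottom flange: d = 7 mm → contributes +91 467 mm⁴
  web: d = 139 mm → contributes +122 646 667 mm⁴
  top flange: d = 271 mm → contributes +102 840 267 mm⁴
Total I = 225 578 400 mm⁴.

I_base ≈ 2.26 × 10⁸ mm⁴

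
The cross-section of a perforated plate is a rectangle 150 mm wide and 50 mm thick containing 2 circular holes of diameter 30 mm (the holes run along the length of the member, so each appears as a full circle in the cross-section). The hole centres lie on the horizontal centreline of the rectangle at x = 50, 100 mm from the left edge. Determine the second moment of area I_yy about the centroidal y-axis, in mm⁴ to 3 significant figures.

I_yy ≈ 1.31 × 10⁷ mm⁴

Split into non-overlapping primitives; take the origin at the lower-left of the bounding box.
Plate: 150 × 50, A = 7 500 mm², x = 75 mm, Ī = 14 062 500 mm⁴.
Hole 1 (subtracted): ⌀30, A = 706.86 mm², x = 50 mm, Ī = 39 761 mm⁴.
Hole 2 (subtracted): ⌀30, A = 706.86 mm², x = 100 mm, Ī = 39 761 mm⁴.
By symmetry the centroid is at mid-width, x̄ = 75 mm.
Transfer each piece to the centroidal y-axis using Ī + A·d² with d = x − 75:
  plate: d = 0 mm → contributes +14 062 500 mm⁴
  hole 1: d = -25 mm → contributes −481 547 mm⁴
  hole 2: d = 25 mm → contributes −481 547 mm⁴
Total I = 13 099 406 mm⁴.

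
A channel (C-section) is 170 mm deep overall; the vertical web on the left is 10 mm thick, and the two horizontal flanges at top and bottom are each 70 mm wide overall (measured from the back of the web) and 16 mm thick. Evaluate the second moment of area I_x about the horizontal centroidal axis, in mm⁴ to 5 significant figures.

I_x ≈ 1.5519 × 10⁷ mm⁴

Treat the section as a set of non-overlapping primitives; coordinates are from the bounding-box lower-left.
Web: 10 × 170, A = 1 700 mm², y = 85 mm, Ī = 4 094 167 mm⁴.
Top flange (beyond web): 60 × 16, A = 960 mm², y = 162 mm, Ī = 20 480 mm⁴.
Bottom flange (beyond web): 60 × 16, A = 960 mm², y = 8 mm, Ī = 20 480 mm⁴.
By symmetry the centroid is at mid-height, ȳ = 85 mm.
Transfer each piece to the horizontal centroidal axis using Ī + A·d² with d = y − 85:
  web: d = 0 mm → contributes +4 094 167 mm⁴
  top flange (beyond web): d = 77 mm → contributes +5 712 320 mm⁴
  bottom flange (beyond web): d = -77 mm → contributes +5 712 320 mm⁴
Total I = 15 518 807 mm⁴.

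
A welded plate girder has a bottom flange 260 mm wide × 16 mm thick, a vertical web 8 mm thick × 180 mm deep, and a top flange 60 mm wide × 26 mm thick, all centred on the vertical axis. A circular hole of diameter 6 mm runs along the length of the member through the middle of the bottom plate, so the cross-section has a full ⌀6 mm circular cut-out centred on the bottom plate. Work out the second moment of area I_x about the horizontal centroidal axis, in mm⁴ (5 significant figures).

Split into non-overlapping primitives; take the origin at the lower-left of the bounding box.
Bottom plate: 260 × 16, A = 4 160 mm², y = 8 mm, Ī = 88746.67 mm⁴.
Web plate: 8 × 180, A = 1 440 mm², y = 106 mm, Ī = 3 888 000 mm⁴.
Top plate: 60 × 26, A = 1 560 mm², y = 209 mm, Ī = 87 880 mm⁴.
Hole (subtracted): ⌀6, A = 28.27433 mm², y = 8 mm, Ī = 63.61725 mm⁴.
Centroid: ȳ = ΣA·y / ΣA = 71.75456 mm.
Transfer each piece to the horizontal centroidal axis using Ī + A·d² with d = y − 71.75456:
  bottom plate: d = -63.75456 mm → contributes +16 997 663 mm⁴
  web plate: d = 34.24544 mm → contributes +5 576 761 mm⁴
  top plate: d = 137.2454 mm → contributes +29 472 527 mm⁴
  hole: d = -63.75456 mm → contributes −114988.7 mm⁴
Total I = 51 931 962 mm⁴.

I_x ≈ 5.1932 × 10⁷ mm⁴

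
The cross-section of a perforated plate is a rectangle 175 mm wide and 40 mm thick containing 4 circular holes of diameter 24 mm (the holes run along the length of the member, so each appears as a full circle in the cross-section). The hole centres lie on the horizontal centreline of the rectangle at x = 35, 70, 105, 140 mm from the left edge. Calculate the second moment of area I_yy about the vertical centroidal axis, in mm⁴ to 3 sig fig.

Decompose the section into non-overlapping parts with the origin at the bottom-left of its bounding rectangle.
Plate: 175 × 40, A = 7 000 mm², x = 87.5 mm, Ī = 17 864 583 mm⁴.
Hole 1 (subtracted): ⌀24, A = 452.39 mm², x = 35 mm, Ī = 16 286 mm⁴.
Hole 2 (subtracted): ⌀24, A = 452.39 mm², x = 70 mm, Ī = 16 286 mm⁴.
Hole 3 (subtracted): ⌀24, A = 452.39 mm², x = 105 mm, Ī = 16 286 mm⁴.
Hole 4 (subtracted): ⌀24, A = 452.39 mm², x = 140 mm, Ī = 16 286 mm⁴.
By symmetry the centroid is at mid-width, x̄ = 87.5 mm.
Transfer each piece to the vertical centroidal axis using Ī + A·d² with d = x − 87.5:
  plate: d = 0 mm → contributes +17 864 583 mm⁴
  hole 1: d = -52.5 mm → contributes −1 263 184 mm⁴
  hole 2: d = -17.5 mm → contributes −154 830 mm⁴
  hole 3: d = 17.5 mm → contributes −154 830 mm⁴
  hole 4: d = 52.5 mm → contributes −1 263 184 mm⁴
Total I = 15 028 555 mm⁴.

I_yy ≈ 1.50 × 10⁷ mm⁴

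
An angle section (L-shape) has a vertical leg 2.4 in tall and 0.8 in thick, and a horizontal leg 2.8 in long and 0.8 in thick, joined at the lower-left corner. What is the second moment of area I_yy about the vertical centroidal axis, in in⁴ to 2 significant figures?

I_yy ≈ 2.3 in⁴

Decompose the section into non-overlapping parts with the origin at the bottom-left of its bounding rectangle.
Vertical leg: 0.8 × 2.4, A = 1.92 in², x = 0.4 in, Ī = 0.1024 in⁴.
Horizontal leg (remainder): 2 × 0.8, A = 1.6 in², x = 1.8 in, Ī = 0.5333 in⁴.
Centroid: x̄ = ΣA·x / ΣA = 1.036 in.
Transfer each piece to the vertical centroidal axis using Ī + A·d² with d = x − 1.036:
  vertical leg: d = -0.6364 in → contributes +0.8799 in⁴
  horizontal leg (remainder): d = 0.7636 in → contributes +1.466 in⁴
Total I = 2.346 in⁴.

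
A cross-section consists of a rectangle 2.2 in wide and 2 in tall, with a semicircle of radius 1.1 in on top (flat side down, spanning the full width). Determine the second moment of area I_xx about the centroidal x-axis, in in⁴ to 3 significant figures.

Treat the section as a set of non-overlapping primitives; coordinates are from the bounding-box lower-left.
Rectangular body: 2.2 × 2, A = 4.4 in², y = 1 in, Ī = 1.4667 in⁴.
Semicircular cap: semicircle r = 1.1, A = 1.9007 in², y = 2.4669 in, Ī = 0.1607 in⁴.
Centroid: ȳ = ΣA·y / ΣA = 1.4425 in.
Transfer each piece to the centroidal x-axis using Ī + A·d² with d = y − 1.4425:
  rectangular body: d = -0.44249 in → contributes +2.3282 in⁴
  semicircular cap: d = 1.0244 in → contributes +2.1551 in⁴
Total I = 4.4833 in⁴.

I_xx ≈ 4.48 in⁴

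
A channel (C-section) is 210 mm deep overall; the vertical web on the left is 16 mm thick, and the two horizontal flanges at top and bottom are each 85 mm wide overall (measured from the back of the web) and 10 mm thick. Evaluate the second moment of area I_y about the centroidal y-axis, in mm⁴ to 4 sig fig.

I_y ≈ 2.386 × 10⁶ mm⁴

Decompose the section into non-overlapping parts with the origin at the bottom-left of its bounding rectangle.
Web: 16 × 210, A = 3 360 mm², x = 8 mm, Ī = 71 680 mm⁴.
Top flange (beyond web): 69 × 10, A = 690 mm², x = 50.5 mm, Ī = 273 758 mm⁴.
Bottom flange (beyond web): 69 × 10, A = 690 mm², x = 50.5 mm, Ī = 273 758 mm⁴.
Centroid: x̄ = ΣA·x / ΣA = 20.3734 mm.
Transfer each piece to the centroidal y-axis using Ī + A·d² with d = x − 20.3734:
  web: d = -12.3734 mm → contributes +586 101 mm⁴
  top flange (beyond web): d = 30.1266 mm → contributes +900 009 mm⁴
  bottom flange (beyond web): d = 30.1266 mm → contributes +900 009 mm⁴
Total I = 2 386 119 mm⁴.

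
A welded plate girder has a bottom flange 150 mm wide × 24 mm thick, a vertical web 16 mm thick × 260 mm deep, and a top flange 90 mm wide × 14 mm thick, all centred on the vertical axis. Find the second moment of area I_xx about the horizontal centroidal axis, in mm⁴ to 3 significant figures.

Treat the section as a set of non-overlapping primitives; coordinates are from the bounding-box lower-left.
Bottom plate: 150 × 24, A = 3 600 mm², y = 12 mm, Ī = 172 800 mm⁴.
Web plate: 16 × 260, A = 4 160 mm², y = 154 mm, Ī = 23 434 667 mm⁴.
Top plate: 90 × 14, A = 1 260 mm², y = 291 mm, Ī = 20 580 mm⁴.
Centroid: ȳ = ΣA·y / ΣA = 116.46 mm.
Transfer each piece to the horizontal centroidal axis using Ī + A·d² with d = y − 116.46:
  bottom plate: d = -104.46 mm → contributes +39 458 178 mm⁴
  web plate: d = 37.537 mm → contributes +29 296 087 mm⁴
  top plate: d = 174.54 mm → contributes +38 403 985 mm⁴
Total I = 107 158 250 mm⁴.

I_xx ≈ 1.07 × 10⁸ mm⁴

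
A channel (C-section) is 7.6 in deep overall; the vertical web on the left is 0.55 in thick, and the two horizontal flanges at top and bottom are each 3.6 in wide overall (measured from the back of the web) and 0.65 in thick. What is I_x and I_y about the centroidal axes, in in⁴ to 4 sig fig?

I_x ≈ 68.14 in⁴, I_y ≈ 9.772 in⁴

Split into non-overlapping primitives; take the origin at the lower-left of the bounding box.
Web: 0.55 × 7.6, A = 4.18 in², y = 3.8 in, Ī = 20.1197 in⁴.
Top flange (beyond web): 3.05 × 0.65, A = 1.9825 in², y = 7.275 in, Ī = 0.0698005 in⁴.
Bottom flange (beyond web): 3.05 × 0.65, A = 1.9825 in², y = 0.325 in, Ī = 0.0698005 in⁴.
By symmetry the centroid is at mid-height, ȳ = 3.8 in.
Transfer each piece to the centroidal x-axis using Ī + A·d² with d = y − 3.8:
  web: d = 0 in → contributes +20.1197 in⁴
  top flange (beyond web): d = 3.475 in → contributes +24.0097 in⁴
  bottom flange (beyond web): d = -3.475 in → contributes +24.0097 in⁴
Total I = 68.1392 in⁴.
For the y-axis: x̄ = 1.15124 in.
Repeating about the centroidal y-axis gives I_y = 9.77192 in⁴.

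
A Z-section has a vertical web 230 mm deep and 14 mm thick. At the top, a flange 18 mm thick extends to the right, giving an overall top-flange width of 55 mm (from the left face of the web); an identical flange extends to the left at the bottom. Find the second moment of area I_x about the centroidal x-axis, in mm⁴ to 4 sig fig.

Treat the section as a set of non-overlapping primitives; coordinates are from the bounding-box lower-left.
Web: 14 × 230, A = 3 220 mm², y = 115 mm, Ī = 14 194 833 mm⁴.
Top flange (beyond web): 41 × 18, A = 738 mm², y = 221 mm, Ī = 19 926 mm⁴.
Bottom flange (beyond web): 41 × 18, A = 738 mm², y = 9 mm, Ī = 19 926 mm⁴.
Centroid: ȳ = ΣA·y / ΣA = 115 mm.
Transfer each piece to the centroidal x-axis using Ī + A·d² with d = y − 115:
  web: d = 0 mm → contributes +14 194 833 mm⁴
  top flange (beyond web): d = 106 mm → contributes +8 312 094 mm⁴
  bottom flange (beyond web): d = -106 mm → contributes +8 312 094 mm⁴
Total I = 30 819 021 mm⁴.

I_x ≈ 3.082 × 10⁷ mm⁴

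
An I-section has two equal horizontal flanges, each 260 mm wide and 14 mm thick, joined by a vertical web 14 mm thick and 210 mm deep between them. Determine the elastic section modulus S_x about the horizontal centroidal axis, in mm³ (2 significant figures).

S_x ≈ 8.6 × 10⁵ mm³

Split into non-overlapping primitives; take the origin at the lower-left of the bounding box.
Bottom flange: 260 × 14, A = 3 640 mm², y = 7 mm, Ī = 59 453 mm⁴.
Web: 14 × 210, A = 2 940 mm², y = 119 mm, Ī = 10 804 500 mm⁴.
Top flange: 260 × 14, A = 3 640 mm², y = 231 mm, Ī = 59 453 mm⁴.
By symmetry the centroid is at mid-height, ȳ = 119 mm.
Transfer each piece to the horizontal centroidal axis using Ī + A·d² with d = y − 119:
  bottom flange: d = -112 mm → contributes +45 719 613 mm⁴
  web: d = 0 mm → contributes +10 804 500 mm⁴
  top flange: d = 112 mm → contributes +45 719 613 mm⁴
Total I = 102 243 727 mm⁴.
Extreme fibre distance c = 119 mm; S = I/c = 859 191 mm³.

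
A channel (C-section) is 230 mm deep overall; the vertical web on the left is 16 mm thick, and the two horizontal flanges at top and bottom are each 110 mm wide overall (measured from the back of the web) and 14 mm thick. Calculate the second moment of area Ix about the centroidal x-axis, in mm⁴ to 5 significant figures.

Ix ≈ 4.6965 × 10⁷ mm⁴

Treat the section as a set of non-overlapping primitives; coordinates are from the bounding-box lower-left.
Web: 16 × 230, A = 3 680 mm², y = 115 mm, Ī = 16 222 667 mm⁴.
Top flange (beyond web): 94 × 14, A = 1 316 mm², y = 223 mm, Ī = 21494.67 mm⁴.
Bottom flange (beyond web): 94 × 14, A = 1 316 mm², y = 7 mm, Ī = 21494.67 mm⁴.
By symmetry the centroid is at mid-height, ȳ = 115 mm.
Transfer each piece to the centroidal x-axis using Ī + A·d² with d = y − 115:
  web: d = 0 mm → contributes +16 222 667 mm⁴
  top flange (beyond web): d = 108 mm → contributes +15 371 319 mm⁴
  bottom flange (beyond web): d = -108 mm → contributes +15 371 319 mm⁴
Total I = 46 965 304 mm⁴.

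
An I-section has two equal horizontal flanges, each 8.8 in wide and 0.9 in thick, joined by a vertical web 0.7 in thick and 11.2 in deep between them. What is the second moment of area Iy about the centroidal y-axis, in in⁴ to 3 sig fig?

Iy ≈ 103 in⁴

Decompose the section into non-overlapping parts with the origin at the bottom-left of its bounding rectangle.
Bottom flange: 8.8 × 0.9, A = 7.92 in², x = 4.4 in, Ī = 51.11 in⁴.
Web: 0.7 × 11.2, A = 7.84 in², x = 4.4 in, Ī = 0.32013 in⁴.
Top flange: 8.8 × 0.9, A = 7.92 in², x = 4.4 in, Ī = 51.11 in⁴.
By symmetry the centroid is at mid-width, x̄ = 4.4 in.
All pieces are centred on the centroidal y-axis, so I = ΣĪ = 102.54 in⁴.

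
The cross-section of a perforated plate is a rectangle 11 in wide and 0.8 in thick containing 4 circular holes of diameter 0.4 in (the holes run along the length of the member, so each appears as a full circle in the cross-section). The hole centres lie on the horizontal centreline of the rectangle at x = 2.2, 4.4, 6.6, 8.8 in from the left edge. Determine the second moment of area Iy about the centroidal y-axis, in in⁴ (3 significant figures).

Treat the section as a set of non-overlapping primitives; coordinates are from the bounding-box lower-left.
Plate: 11 × 0.8, A = 8.8 in², x = 5.5 in, Ī = 88.733 in⁴.
Hole 1 (subtracted): ⌀0.4, A = 0.12566 in², x = 2.2 in, Ī = 0.0012566 in⁴.
Hole 2 (subtracted): ⌀0.4, A = 0.12566 in², x = 4.4 in, Ī = 0.0012566 in⁴.
Hole 3 (subtracted): ⌀0.4, A = 0.12566 in², x = 6.6 in, Ī = 0.0012566 in⁴.
Hole 4 (subtracted): ⌀0.4, A = 0.12566 in², x = 8.8 in, Ī = 0.0012566 in⁴.
By symmetry the centroid is at mid-width, x̄ = 5.5 in.
Transfer each piece to the centroidal y-axis using Ī + A·d² with d = x − 5.5:
  plate: d = 0 in → contributes +88.733 in⁴
  hole 1: d = -3.3 in → contributes −1.3697 in⁴
  hole 2: d = -1.1 in → contributes −0.15331 in⁴
  hole 3: d = 1.1 in → contributes −0.15331 in⁴
  hole 4: d = 3.3 in → contributes −1.3697 in⁴
Total I = 85.687 in⁴.

Iy ≈ 85.7 in⁴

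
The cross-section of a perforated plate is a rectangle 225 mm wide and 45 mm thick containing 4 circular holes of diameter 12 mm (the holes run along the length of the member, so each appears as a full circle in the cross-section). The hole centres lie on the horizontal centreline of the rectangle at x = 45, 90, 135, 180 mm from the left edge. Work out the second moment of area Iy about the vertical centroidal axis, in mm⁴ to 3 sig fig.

Iy ≈ 4.16 × 10⁷ mm⁴

Break the section into simple shapes (no overlaps), measuring from the bottom-left corner of the bounding box.
Plate: 225 × 45, A = 10 125 mm², x = 112.5 mm, Ī = 42 714 844 mm⁴.
Hole 1 (subtracted): ⌀12, A = 113.1 mm², x = 45 mm, Ī = 1017.9 mm⁴.
Hole 2 (subtracted): ⌀12, A = 113.1 mm², x = 90 mm, Ī = 1017.9 mm⁴.
Hole 3 (subtracted): ⌀12, A = 113.1 mm², x = 135 mm, Ī = 1017.9 mm⁴.
Hole 4 (subtracted): ⌀12, A = 113.1 mm², x = 180 mm, Ī = 1017.9 mm⁴.
By symmetry the centroid is at mid-width, x̄ = 112.5 mm.
Transfer each piece to the vertical centroidal axis using Ī + A·d² with d = x − 112.5:
  plate: d = 0 mm → contributes +42 714 844 mm⁴
  hole 1: d = -67.5 mm → contributes −516 318 mm⁴
  hole 2: d = -22.5 mm → contributes −58 273 mm⁴
  hole 3: d = 22.5 mm → contributes −58 273 mm⁴
  hole 4: d = 67.5 mm → contributes −516 318 mm⁴
Total I = 41 565 662 mm⁴.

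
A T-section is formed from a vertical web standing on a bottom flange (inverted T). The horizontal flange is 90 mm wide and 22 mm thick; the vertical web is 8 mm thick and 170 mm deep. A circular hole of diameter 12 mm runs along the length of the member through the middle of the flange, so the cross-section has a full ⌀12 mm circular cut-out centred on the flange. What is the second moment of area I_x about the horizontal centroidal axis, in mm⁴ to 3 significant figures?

I_x ≈ 1.06 × 10⁷ mm⁴

Split into non-overlapping primitives; take the origin at the lower-left of the bounding box.
Flange: 90 × 22, A = 1 980 mm², y = 11 mm, Ī = 79 860 mm⁴.
Web: 8 × 170, A = 1 360 mm², y = 107 mm, Ī = 3 275 333 mm⁴.
Hole (subtracted): ⌀12, A = 113.1 mm², y = 11 mm, Ī = 1017.9 mm⁴.
Centroid: ȳ = ΣA·y / ΣA = 51.46 mm.
Transfer each piece to the horizontal centroidal axis using Ī + A·d² with d = y − 51.46:
  flange: d = -40.46 mm → contributes +3 321 119 mm⁴
  web: d = 55.54 mm → contributes +7 470 536 mm⁴
  hole: d = -40.46 mm → contributes −186 158 mm⁴
Total I = 10 605 497 mm⁴.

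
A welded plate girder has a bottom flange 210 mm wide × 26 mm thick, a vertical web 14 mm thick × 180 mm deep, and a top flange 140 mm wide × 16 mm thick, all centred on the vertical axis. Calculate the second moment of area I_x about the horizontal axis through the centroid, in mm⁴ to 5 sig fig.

I_x ≈ 7.5095 × 10⁷ mm⁴

Treat the section as a set of non-overlapping primitives; coordinates are from the bounding-box lower-left.
Bottom plate: 210 × 26, A = 5 460 mm², y = 13 mm, Ī = 307 580 mm⁴.
Web plate: 14 × 180, A = 2 520 mm², y = 116 mm, Ī = 6 804 000 mm⁴.
Top plate: 140 × 16, A = 2 240 mm², y = 214 mm, Ī = 47786.67 mm⁴.
Centroid: ȳ = ΣA·y / ΣA = 82.45205 mm.
Transfer each piece to the horizontal axis through the centroid using Ī + A·d² with d = y − 82.45205:
  bottom plate: d = -69.45205 mm → contributes +26 644 370 mm⁴
  web plate: d = 33.54795 mm → contributes +9 640 171 mm⁴
  top plate: d = 131.5479 mm → contributes +38 810 677 mm⁴
Total I = 75 095 218 mm⁴.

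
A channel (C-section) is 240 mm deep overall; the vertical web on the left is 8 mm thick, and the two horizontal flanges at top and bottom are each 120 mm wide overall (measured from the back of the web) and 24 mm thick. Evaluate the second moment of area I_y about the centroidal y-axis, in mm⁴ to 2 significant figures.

Split into non-overlapping primitives; take the origin at the lower-left of the bounding box.
Web: 8 × 240, A = 1 920 mm², x = 4 mm, Ī = 10 240 mm⁴.
Top flange (beyond web): 112 × 24, A = 2 688 mm², x = 64 mm, Ī = 2 809 856 mm⁴.
Bottom flange (beyond web): 112 × 24, A = 2 688 mm², x = 64 mm, Ī = 2 809 856 mm⁴.
Centroid: x̄ = ΣA·x / ΣA = 48.21 mm.
Transfer each piece to the centroidal y-axis using Ī + A·d² with d = x − 48.21:
  web: d = -44.21 mm → contributes +3 763 016 mm⁴
  top flange (beyond web): d = 15.79 mm → contributes +3 479 995 mm⁴
  bottom flange (beyond web): d = 15.79 mm → contributes +3 479 995 mm⁴
Total I = 10 723 005 mm⁴.

I_y ≈ 1.1 × 10⁷ mm⁴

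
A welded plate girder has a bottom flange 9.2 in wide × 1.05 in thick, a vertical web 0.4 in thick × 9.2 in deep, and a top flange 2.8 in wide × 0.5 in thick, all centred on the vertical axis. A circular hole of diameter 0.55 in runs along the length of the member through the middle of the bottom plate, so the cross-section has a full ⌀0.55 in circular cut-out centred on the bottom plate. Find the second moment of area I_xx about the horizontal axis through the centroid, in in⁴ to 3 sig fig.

Split into non-overlapping primitives; take the origin at the lower-left of the bounding box.
Bottom plate: 9.2 × 1.05, A = 9.66 in², y = 0.525 in, Ī = 0.88751 in⁴.
Web plate: 0.4 × 9.2, A = 3.68 in², y = 5.65 in, Ī = 25.956 in⁴.
Top plate: 2.8 × 0.5, A = 1.4 in², y = 10.5 in, Ī = 0.029167 in⁴.
Hole (subtracted): ⌀0.55, A = 0.23758 in², y = 0.525 in, Ī = 0.0044918 in⁴.
Centroid: ȳ = ΣA·y / ΣA = 2.7884 in.
Transfer each piece to the horizontal axis through the centroid using Ī + A·d² with d = y − 2.7884:
  bottom plate: d = -2.2634 in → contributes +50.376 in⁴
  web plate: d = 2.8616 in → contributes +56.091 in⁴
  top plate: d = 7.7116 in → contributes +83.285 in⁴
  hole: d = -2.2634 in → contributes −1.2216 in⁴
Total I = 188.53 in⁴.

I_xx ≈ 189 in⁴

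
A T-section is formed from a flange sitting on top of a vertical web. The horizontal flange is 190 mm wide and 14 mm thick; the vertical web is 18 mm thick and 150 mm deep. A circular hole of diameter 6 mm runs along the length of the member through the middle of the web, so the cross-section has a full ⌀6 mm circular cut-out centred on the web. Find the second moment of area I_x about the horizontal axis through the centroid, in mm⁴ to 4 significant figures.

Break the section into simple shapes (no overlaps), measuring from the bottom-left corner of the bounding box.
Flange: 190 × 14, A = 2 660 mm², y = 157 mm, Ī = 43446.7 mm⁴.
Web: 18 × 150, A = 2 700 mm², y = 75 mm, Ī = 5 062 500 mm⁴.
Hole (subtracted): ⌀6, A = 28.2743 mm², y = 75 mm, Ī = 63.6173 mm⁴.
Centroid: ȳ = ΣA·y / ΣA = 115.91 mm.
Transfer each piece to the horizontal axis through the centroid using Ī + A·d² with d = y − 115.91:
  flange: d = 41.0902 mm → contributes +4 534 596 mm⁴
  web: d = -40.9098 mm → contributes +9 581 259 mm⁴
  hole: d = -40.9098 mm → contributes −47383.9 mm⁴
Total I = 14 068 471 mm⁴.

I_x ≈ 1.407 × 10⁷ mm⁴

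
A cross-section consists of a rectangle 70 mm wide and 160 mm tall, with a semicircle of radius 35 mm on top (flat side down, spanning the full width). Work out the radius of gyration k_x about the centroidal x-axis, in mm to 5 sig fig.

k_x ≈ 54.395 mm

Split into non-overlapping primitives; take the origin at the lower-left of the bounding box.
Rectangular body: 70 × 160, A = 11 200 mm², y = 80 mm, Ī = 23 893 333 mm⁴.
Semicircular cap: semicircle r = 35, A = 1924.226 mm², y = 174.8545 mm, Ī = 164 704 mm⁴.
Centroid: ȳ = ΣA·y / ΣA = 93.90721 mm.
Transfer each piece to the centroidal x-axis using Ī + A·d² with d = y − 93.90721:
  rectangular body: d = -13.90721 mm → contributes +26 059 531 mm⁴
  semicircular cap: d = 80.94725 mm → contributes +12 773 110 mm⁴
Total I = 38 832 641 mm⁴.
Radius of gyration: k = √(I/A) = √(38 832 641 / 13124.23) = 54.39533 mm.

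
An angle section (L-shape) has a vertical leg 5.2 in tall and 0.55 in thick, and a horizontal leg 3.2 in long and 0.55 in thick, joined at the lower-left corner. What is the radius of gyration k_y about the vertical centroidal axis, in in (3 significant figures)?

k_y ≈ 0.887 in

Break the section into simple shapes (no overlaps), measuring from the bottom-left corner of the bounding box.
Vertical leg: 0.55 × 5.2, A = 2.86 in², x = 0.275 in, Ī = 0.072096 in⁴.
Horizontal leg (remainder): 2.65 × 0.55, A = 1.4575 in², x = 1.875 in, Ī = 0.85294 in⁴.
Centroid: x̄ = ΣA·x / ΣA = 0.81513 in.
Transfer each piece to the vertical centroidal axis using Ī + A·d² with d = x − 0.81513:
  vertical leg: d = -0.54013 in → contributes +0.90647 in⁴
  horizontal leg (remainder): d = 1.0599 in → contributes +2.4902 in⁴
Total I = 3.3967 in⁴.
Radius of gyration: k = √(I/A) = √(3.3967 / 4.3175) = 0.88697 in.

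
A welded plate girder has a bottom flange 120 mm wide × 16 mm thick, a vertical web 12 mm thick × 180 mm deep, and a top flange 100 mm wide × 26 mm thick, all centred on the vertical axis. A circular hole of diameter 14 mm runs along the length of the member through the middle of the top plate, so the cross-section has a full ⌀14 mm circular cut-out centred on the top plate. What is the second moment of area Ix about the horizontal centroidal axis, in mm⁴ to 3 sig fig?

Ix ≈ 4.98 × 10⁷ mm⁴

Split into non-overlapping primitives; take the origin at the lower-left of the bounding box.
Bottom plate: 120 × 16, A = 1 920 mm², y = 8 mm, Ī = 40 960 mm⁴.
Web plate: 12 × 180, A = 2 160 mm², y = 106 mm, Ī = 5 832 000 mm⁴.
Top plate: 100 × 26, A = 2 600 mm², y = 209 mm, Ī = 146 467 mm⁴.
Hole (subtracted): ⌀14, A = 153.94 mm², y = 209 mm, Ī = 1885.7 mm⁴.
Centroid: ȳ = ΣA·y / ΣA = 115.77 mm.
Transfer each piece to the horizontal centroidal axis using Ī + A·d² with d = y − 115.77:
  bottom plate: d = -107.77 mm → contributes +22 342 126 mm⁴
  web plate: d = -9.7738 mm → contributes +6 038 338 mm⁴
  top plate: d = 93.226 mm → contributes +22 743 393 mm⁴
  hole: d = 93.226 mm → contributes −1 339 781 mm⁴
Total I = 49 784 077 mm⁴.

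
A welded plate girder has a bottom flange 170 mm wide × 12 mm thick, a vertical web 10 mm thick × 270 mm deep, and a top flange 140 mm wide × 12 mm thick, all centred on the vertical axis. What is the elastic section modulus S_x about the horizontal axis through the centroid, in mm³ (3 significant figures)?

Treat the section as a set of non-overlapping primitives; coordinates are from the bounding-box lower-left.
Bottom plate: 170 × 12, A = 2 040 mm², y = 6 mm, Ī = 24 480 mm⁴.
Web plate: 10 × 270, A = 2 700 mm², y = 147 mm, Ī = 16 402 500 mm⁴.
Top plate: 140 × 12, A = 1 680 mm², y = 288 mm, Ī = 20 160 mm⁴.
Centroid: ȳ = ΣA·y / ΣA = 139.09 mm.
Transfer each piece to the horizontal axis through the centroid using Ī + A·d² with d = y − 139.09:
  bottom plate: d = -133.09 mm → contributes +36 160 772 mm⁴
  web plate: d = 7.9065 mm → contributes +16 571 286 mm⁴
  top plate: d = 148.91 mm → contributes +37 271 066 mm⁴
Total I = 90 003 124 mm⁴.
Extreme fibre distance c = 154.91 mm; S = I/c = 581 016 mm³.

S_x ≈ 5.81 × 10⁵ mm³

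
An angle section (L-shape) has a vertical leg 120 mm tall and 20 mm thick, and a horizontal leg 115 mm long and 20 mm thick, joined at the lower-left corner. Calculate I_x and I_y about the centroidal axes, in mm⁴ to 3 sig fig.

I_x ≈ 5.59 × 10⁶ mm⁴, I_y ≈ 5.02 × 10⁶ mm⁴

Split into non-overlapping primitives; take the origin at the lower-left of the bounding box.
Vertical leg: 20 × 120, A = 2 400 mm², y = 60 mm, Ī = 2 880 000 mm⁴.
Horizontal leg (remainder): 95 × 20, A = 1 900 mm², y = 10 mm, Ī = 63 333 mm⁴.
Centroid: ȳ = ΣA·y / ΣA = 37.907 mm.
Transfer each piece to the centroidal x-axis using Ī + A·d² with d = y − 37.907:
  vertical leg: d = 22.093 mm → contributes +4 051 444 mm⁴
  horizontal leg (remainder): d = -27.907 mm → contributes +1 543 052 mm⁴
Total I = 5 594 496 mm⁴.
For the y-axis: x̄ = 35.407 mm.
Repeating about the centroidal y-axis gives I_y = 5 015 121 mm⁴.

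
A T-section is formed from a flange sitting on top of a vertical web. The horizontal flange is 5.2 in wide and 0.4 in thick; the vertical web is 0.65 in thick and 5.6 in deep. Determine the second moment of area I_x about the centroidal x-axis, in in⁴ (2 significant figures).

I_x ≈ 21 in⁴

Split into non-overlapping primitives; take the origin at the lower-left of the bounding box.
Flange: 5.2 × 0.4, A = 2.08 in², y = 5.8 in, Ī = 0.02773 in⁴.
Web: 0.65 × 5.6, A = 3.64 in², y = 2.8 in, Ī = 9.513 in⁴.
Centroid: ȳ = ΣA·y / ΣA = 3.891 in.
Transfer each piece to the centroidal x-axis using Ī + A·d² with d = y − 3.891:
  flange: d = 1.909 in → contributes +7.609 in⁴
  web: d = -1.091 in → contributes +13.84 in⁴
Total I = 21.45 in⁴.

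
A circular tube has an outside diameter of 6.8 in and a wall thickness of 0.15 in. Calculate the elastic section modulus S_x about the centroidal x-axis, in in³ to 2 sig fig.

S_x ≈ 5.1 in³

Break the section into simple shapes (no overlaps), measuring from the bottom-left corner of the bounding box.
Outer circle: ⌀6.8, A = 36.32 in², y = 3.4 in, Ī = 105 in⁴.
Bore (subtracted): ⌀6.5, A = 33.18 in², y = 3.4 in, Ī = 87.62 in⁴.
By symmetry the centroid is at mid-height, ȳ = 3.4 in.
All pieces are centred on the centroidal x-axis, so I = ΣĪ (holes subtracted) = 17.33 in⁴.
Extreme fibre distance c = 3.4 in; S = I/c = 5.098 in³.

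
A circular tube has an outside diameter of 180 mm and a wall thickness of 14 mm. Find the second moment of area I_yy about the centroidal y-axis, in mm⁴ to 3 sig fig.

Decompose the section into non-overlapping parts with the origin at the bottom-left of its bounding rectangle.
Outer circle: ⌀180, A = 25 447 mm², x = 90 mm, Ī = 51 529 974 mm⁴.
Bore (subtracted): ⌀152, A = 18 146 mm², x = 90 mm, Ī = 26 202 592 mm⁴.
By symmetry the centroid is at mid-width, x̄ = 90 mm.
All pieces are centred on the centroidal y-axis, so I = ΣĪ (holes subtracted) = 25 327 382 mm⁴.

I_yy ≈ 2.53 × 10⁷ mm⁴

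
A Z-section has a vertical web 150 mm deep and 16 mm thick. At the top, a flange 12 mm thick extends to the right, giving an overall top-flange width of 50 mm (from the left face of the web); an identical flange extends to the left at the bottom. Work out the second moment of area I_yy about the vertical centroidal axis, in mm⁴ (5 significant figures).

Split into non-overlapping primitives; take the origin at the lower-left of the bounding box.
Web: 16 × 150, A = 2 400 mm², x = 42 mm, Ī = 51 200 mm⁴.
Top flange (beyond web): 34 × 12, A = 408 mm², x = 67 mm, Ī = 39 304 mm⁴.
Bottom flange (beyond web): 34 × 12, A = 408 mm², x = 17 mm, Ī = 39 304 mm⁴.
Centroid: x̄ = ΣA·x / ΣA = 42 mm.
Transfer each piece to the vertical centroidal axis using Ī + A·d² with d = x − 42:
  web: d = 0 mm → contributes +51 200 mm⁴
  top flange (beyond web): d = 25 mm → contributes +294 304 mm⁴
  bottom flange (beyond web): d = -25 mm → contributes +294 304 mm⁴
Total I = 639 808 mm⁴.

I_yy ≈ 6.3981 × 10⁵ mm⁴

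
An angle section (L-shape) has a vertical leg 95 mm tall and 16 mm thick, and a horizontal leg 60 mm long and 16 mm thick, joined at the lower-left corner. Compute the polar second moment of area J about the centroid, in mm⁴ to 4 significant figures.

Split into non-overlapping primitives; take the origin at the lower-left of the bounding box.
Vertical leg: 16 × 95, A = 1 520 mm², y = 47.5 mm, Ī = 1 143 167 mm⁴.
Horizontal leg (remainder): 44 × 16, A = 704 mm², y = 8 mm, Ī = 15018.7 mm⁴.
Centroid: ȳ = ΣA·y / ΣA = 34.9964 mm.
Transfer each piece to the centroidal x-axis using Ī + A·d² with d = y − 34.9964:
  vertical leg: d = 12.5036 mm → contributes +1 380 803 mm⁴
  horizontal leg (remainder): d = -26.9964 mm → contributes +528 098 mm⁴
Total I = 1 908 901 mm⁴.
For the y-axis: x̄ = 17.4964 mm.
Repeating about the centroidal y-axis gives I_y = 579 041 mm⁴.
Polar second moment: J = I_x + I_y = 2 487 943 mm⁴.

J ≈ 2.488 × 10⁶ mm⁴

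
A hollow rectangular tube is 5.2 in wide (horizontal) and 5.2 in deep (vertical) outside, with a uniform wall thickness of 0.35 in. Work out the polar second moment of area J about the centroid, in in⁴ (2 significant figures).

Treat the section as a set of non-overlapping primitives; coordinates are from the bounding-box lower-left.
Outer rectangle: 5.2 × 5.2, A = 27.04 in², y = 2.6 in, Ī = 60.93 in⁴.
Inner void (subtracted): 4.5 × 4.5, A = 20.25 in², y = 2.6 in, Ī = 34.17 in⁴.
By symmetry the centroid is at mid-height, ȳ = 2.6 in.
All pieces are centred on the centroidal x-axis, so I = ΣĪ (holes subtracted) = 26.76 in⁴.
Repeating about the centroidal y-axis gives I_y = 26.76 in⁴.
Polar second moment: J = I_x + I_y = 53.52 in⁴.

J ≈ 54 in⁴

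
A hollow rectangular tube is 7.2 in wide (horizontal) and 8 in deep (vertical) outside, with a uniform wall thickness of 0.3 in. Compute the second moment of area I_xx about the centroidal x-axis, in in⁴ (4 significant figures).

Break the section into simple shapes (no overlaps), measuring from the bottom-left corner of the bounding box.
Outer rectangle: 7.2 × 8, A = 57.6 in², y = 4 in, Ī = 307.2 in⁴.
Inner void (subtracted): 6.6 × 7.4, A = 48.84 in², y = 4 in, Ī = 222.873 in⁴.
By symmetry the centroid is at mid-height, ȳ = 4 in.
All pieces are centred on the centroidal x-axis, so I = ΣĪ (holes subtracted) = 84.3268 in⁴.

I_xx ≈ 84.33 in⁴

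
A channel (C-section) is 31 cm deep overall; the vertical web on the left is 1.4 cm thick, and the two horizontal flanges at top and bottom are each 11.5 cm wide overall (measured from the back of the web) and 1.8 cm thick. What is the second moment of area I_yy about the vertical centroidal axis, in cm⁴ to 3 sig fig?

I_yy ≈ 970 cm⁴

Break the section into simple shapes (no overlaps), measuring from the bottom-left corner of the bounding box.
Web: 1.4 × 31, A = 43.4 cm², x = 0.7 cm, Ī = 7.0887 cm⁴.
Top flange (beyond web): 10.1 × 1.8, A = 18.18 cm², x = 6.45 cm, Ī = 154.55 cm⁴.
Bottom flange (beyond web): 10.1 × 1.8, A = 18.18 cm², x = 6.45 cm, Ī = 154.55 cm⁴.
Centroid: x̄ = ΣA·x / ΣA = 3.3212 cm.
Transfer each piece to the vertical centroidal axis using Ī + A·d² with d = x − 3.3212:
  web: d = -2.6212 cm → contributes +305.29 cm⁴
  top flange (beyond web): d = 3.1288 cm → contributes +332.51 cm⁴
  bottom flange (beyond web): d = 3.1288 cm → contributes +332.51 cm⁴
Total I = 970.31 cm⁴.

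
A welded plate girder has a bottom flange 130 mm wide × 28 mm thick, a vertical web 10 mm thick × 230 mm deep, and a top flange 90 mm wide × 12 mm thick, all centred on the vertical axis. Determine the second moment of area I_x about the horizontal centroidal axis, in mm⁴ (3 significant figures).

I_x ≈ 7.04 × 10⁷ mm⁴

Treat the section as a set of non-overlapping primitives; coordinates are from the bounding-box lower-left.
Bottom plate: 130 × 28, A = 3 640 mm², y = 14 mm, Ī = 237 813 mm⁴.
Web plate: 10 × 230, A = 2 300 mm², y = 143 mm, Ī = 10 139 167 mm⁴.
Top plate: 90 × 12, A = 1 080 mm², y = 264 mm, Ī = 12 960 mm⁴.
Centroid: ȳ = ΣA·y / ΣA = 94.726 mm.
Transfer each piece to the horizontal centroidal axis using Ī + A·d² with d = y − 94.726:
  bottom plate: d = -80.726 mm → contributes +23 958 846 mm⁴
  web plate: d = 48.274 mm → contributes +15 498 928 mm⁴
  top plate: d = 169.27 mm → contributes +30 958 761 mm⁴
Total I = 70 416 535 mm⁴.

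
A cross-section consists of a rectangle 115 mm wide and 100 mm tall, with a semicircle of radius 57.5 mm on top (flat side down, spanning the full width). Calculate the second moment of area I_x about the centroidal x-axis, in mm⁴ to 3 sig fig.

Split into non-overlapping primitives; take the origin at the lower-left of the bounding box.
Rectangular body: 115 × 100, A = 11 500 mm², y = 50 mm, Ī = 9 583 333 mm⁴.
Semicircular cap: semicircle r = 57.5, A = 5193.4 mm², y = 124.4 mm, Ī = 1 199 785 mm⁴.
Centroid: ȳ = ΣA·y / ΣA = 73.148 mm.
Transfer each piece to the centroidal x-axis using Ī + A·d² with d = y − 73.148:
  rectangular body: d = -23.148 mm → contributes +15 745 121 mm⁴
  semicircular cap: d = 51.256 mm → contributes +14 844 015 mm⁴
Total I = 30 589 136 mm⁴.

I_x ≈ 3.06 × 10⁷ mm⁴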